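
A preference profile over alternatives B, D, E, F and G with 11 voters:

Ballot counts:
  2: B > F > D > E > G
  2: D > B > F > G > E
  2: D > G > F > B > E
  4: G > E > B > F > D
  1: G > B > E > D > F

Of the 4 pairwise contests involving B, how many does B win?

3

B against each rival (11 voters):
B vs D: B is ranked higher on 2+4+1 = 7 ballots, D on 4. B wins 7–4.
B vs E: 7 to 4, B.
B vs F: B preferred on 2+2+4+1 = 9 ballots; B wins 9–2.
B vs G: B preferred on 2+2 = 4 ballots; G wins 7–4.
B beats D, E, F; loses to G — 3 pairwise wins.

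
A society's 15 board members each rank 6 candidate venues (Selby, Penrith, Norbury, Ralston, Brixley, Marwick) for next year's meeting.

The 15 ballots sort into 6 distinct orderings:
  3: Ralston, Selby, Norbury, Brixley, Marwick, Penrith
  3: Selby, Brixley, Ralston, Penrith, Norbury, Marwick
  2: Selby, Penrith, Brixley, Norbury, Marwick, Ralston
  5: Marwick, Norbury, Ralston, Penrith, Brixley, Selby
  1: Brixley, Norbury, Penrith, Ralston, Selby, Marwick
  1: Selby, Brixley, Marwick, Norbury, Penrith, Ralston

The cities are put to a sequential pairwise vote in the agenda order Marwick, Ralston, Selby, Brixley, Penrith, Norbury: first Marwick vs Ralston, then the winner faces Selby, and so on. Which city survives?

Round 1: Marwick vs Ralston — 8–7, Marwick advances.
Round 2: Marwick vs Selby — 5–10, Selby advances.
Round 3: Selby vs Brixley — 9–6, Selby advances.
Round 4: Selby vs Penrith — 9–6, Selby advances.
Round 5: Selby vs Norbury — 9–6, Selby advances.
The agenda winner is Selby.

Selby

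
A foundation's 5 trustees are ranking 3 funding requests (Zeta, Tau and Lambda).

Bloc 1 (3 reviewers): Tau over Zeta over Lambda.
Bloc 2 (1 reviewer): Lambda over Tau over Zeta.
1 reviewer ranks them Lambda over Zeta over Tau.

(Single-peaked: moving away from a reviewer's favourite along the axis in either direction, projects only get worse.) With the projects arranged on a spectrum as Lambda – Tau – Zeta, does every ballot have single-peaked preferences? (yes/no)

no

Axis positions: Lambda=1, Tau=2, Zeta=3.
Bloc 1 (peak Tau at position 2): ranking walks positions 2-3-1, expanding outward from the peak — single-peaked.
Bloc 2 (peak Lambda at position 1): ranking walks positions 1-2-3, expanding outward from the peak — single-peaked.
Bloc 3: ranking walks positions 1-3-2; Zeta is ranked above Tau even though Tau lies between Zeta and the peak Lambda on the axis — preferences dip and rise again. Not single-peaked.
Bloc 3 violates single-peakedness, so the profile is not single-peaked on this axis.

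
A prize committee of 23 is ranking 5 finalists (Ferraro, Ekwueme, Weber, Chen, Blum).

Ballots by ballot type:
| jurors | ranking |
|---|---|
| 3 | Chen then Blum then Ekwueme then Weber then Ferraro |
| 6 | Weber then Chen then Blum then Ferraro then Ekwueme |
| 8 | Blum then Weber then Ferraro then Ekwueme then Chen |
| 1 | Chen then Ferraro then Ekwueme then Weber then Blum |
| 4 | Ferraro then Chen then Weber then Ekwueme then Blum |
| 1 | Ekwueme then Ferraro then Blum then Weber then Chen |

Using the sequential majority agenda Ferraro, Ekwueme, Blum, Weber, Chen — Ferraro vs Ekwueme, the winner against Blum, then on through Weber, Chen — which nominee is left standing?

Round 1: Ferraro vs Ekwueme — 19–4, Ferraro advances.
Round 2: Ferraro vs Blum — 6–17, Blum advances.
Round 3: Blum vs Weber — 12–11, Blum advances.
Round 4: Blum vs Chen — 9–14, Chen advances.
The agenda winner is Chen.

Chen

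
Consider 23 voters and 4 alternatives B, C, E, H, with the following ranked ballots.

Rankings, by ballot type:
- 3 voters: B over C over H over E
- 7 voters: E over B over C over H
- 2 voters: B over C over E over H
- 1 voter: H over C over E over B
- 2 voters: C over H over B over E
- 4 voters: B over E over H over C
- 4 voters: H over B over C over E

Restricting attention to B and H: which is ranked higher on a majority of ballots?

B

Ballots ranking B above H: 3 + 7 + 2 + 4 = 16.
Ballots ranking H above B: 23 − 16 = 7.
B wins the head-to-head 16–7.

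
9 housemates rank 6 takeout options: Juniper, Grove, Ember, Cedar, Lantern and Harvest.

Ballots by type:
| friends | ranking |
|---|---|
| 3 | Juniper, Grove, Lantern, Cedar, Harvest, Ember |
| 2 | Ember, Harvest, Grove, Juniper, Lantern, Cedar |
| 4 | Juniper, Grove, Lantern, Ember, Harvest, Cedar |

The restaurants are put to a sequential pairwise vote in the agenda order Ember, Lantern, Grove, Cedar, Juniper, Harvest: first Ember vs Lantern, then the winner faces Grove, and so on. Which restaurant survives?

Round 1: Ember vs Lantern — 2–7, Lantern advances.
Round 2: Lantern vs Grove — 0–9, Grove advances.
Round 3: Grove vs Cedar — 9–0, Grove advances.
Round 4: Grove vs Juniper — 2–7, Juniper advances.
Round 5: Juniper vs Harvest — 7–2, Juniper advances.
Juniper survives the agenda.

Juniper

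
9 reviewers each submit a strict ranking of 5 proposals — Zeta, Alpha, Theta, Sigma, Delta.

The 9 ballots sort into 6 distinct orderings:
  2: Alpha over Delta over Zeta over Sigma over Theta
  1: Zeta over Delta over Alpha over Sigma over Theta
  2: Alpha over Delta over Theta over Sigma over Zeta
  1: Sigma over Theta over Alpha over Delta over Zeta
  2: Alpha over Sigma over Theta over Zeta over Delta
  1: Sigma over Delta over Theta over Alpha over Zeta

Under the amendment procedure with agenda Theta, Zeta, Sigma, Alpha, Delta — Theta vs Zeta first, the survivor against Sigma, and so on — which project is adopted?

Round 1: Theta vs Zeta — 6–3, Theta advances.
Round 2: Theta vs Sigma — 2–7, Sigma advances.
Round 3: Sigma vs Alpha — 2–7, Alpha advances.
Round 4: Alpha vs Delta — 7–2, Alpha advances.
The agenda winner is Alpha.

Alpha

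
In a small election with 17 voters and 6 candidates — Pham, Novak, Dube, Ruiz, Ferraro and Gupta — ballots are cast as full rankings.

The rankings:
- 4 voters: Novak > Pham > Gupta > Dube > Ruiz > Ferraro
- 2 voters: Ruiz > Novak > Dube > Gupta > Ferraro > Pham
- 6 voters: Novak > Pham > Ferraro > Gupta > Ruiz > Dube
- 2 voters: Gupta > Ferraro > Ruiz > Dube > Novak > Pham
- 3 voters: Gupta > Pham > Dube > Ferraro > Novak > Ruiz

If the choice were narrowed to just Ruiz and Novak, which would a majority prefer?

Novak

Ballots ranking Ruiz above Novak: 2 + 2 = 4.
Ballots ranking Novak above Ruiz: 17 − 4 = 13.
Novak wins the head-to-head 13–4.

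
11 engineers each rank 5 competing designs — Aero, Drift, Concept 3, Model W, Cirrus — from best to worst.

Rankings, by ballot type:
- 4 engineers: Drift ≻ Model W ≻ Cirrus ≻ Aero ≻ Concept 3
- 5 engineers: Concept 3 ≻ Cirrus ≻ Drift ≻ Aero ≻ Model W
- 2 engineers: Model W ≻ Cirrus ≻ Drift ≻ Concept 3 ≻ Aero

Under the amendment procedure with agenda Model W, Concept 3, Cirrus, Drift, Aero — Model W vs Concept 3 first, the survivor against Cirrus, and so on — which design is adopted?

Drift

Round 1: Model W vs Concept 3 — 6–5, Model W advances.
Round 2: Model W vs Cirrus — 6–5, Model W advances.
Round 3: Model W vs Drift — 2–9, Drift advances.
Round 4: Drift vs Aero — 11–0, Drift advances.
The agenda winner is Drift.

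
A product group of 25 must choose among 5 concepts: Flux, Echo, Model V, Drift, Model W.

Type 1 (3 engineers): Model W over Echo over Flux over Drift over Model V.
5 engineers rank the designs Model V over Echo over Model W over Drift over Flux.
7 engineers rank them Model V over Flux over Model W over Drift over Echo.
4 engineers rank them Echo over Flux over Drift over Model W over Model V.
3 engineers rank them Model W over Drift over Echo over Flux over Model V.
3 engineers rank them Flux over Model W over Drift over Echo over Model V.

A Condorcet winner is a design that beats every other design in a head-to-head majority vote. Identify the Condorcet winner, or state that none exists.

Head-to-head results (25 engineers):
Flux vs Echo: Flux is ranked higher on 7+3 = 10 ballots, Echo on 15. Echo wins 15–10.
Flux vs Model V: Flux is ranked higher on 3+4+3+3 = 13 ballots, Model V on 12. Flux wins 13–12.
Flux vs Drift: 17 to 8, Flux.
Flux vs Model W: Flux is ranked higher on 7+4+3 = 14 ballots, Model W on 11. Flux wins 14–11.
Echo vs Model V: Echo preferred on 3+4+3+3 = 13 ballots; Echo wins 13–12.
Echo vs Drift: 12 to 13, Drift.
Echo vs Model W: 5+4 = 9 for Echo, 16 for Model W — Model W by 16–9.
Model V vs Drift: Model V is ranked higher on 5+7 = 12 ballots, Drift on 13. Drift wins 13–12.
Model V vs Model W: 12 to 13, Model W.
Drift vs Model W: Drift preferred on 4 ballots; Model W wins 21–4.
No design is unbeaten: Flux loses to Echo; Echo loses to Drift; Model V loses to Flux; Drift loses to Flux; Model W loses to Flux. In particular Flux → Drift → Echo → Flux is a majority cycle — no Condorcet winner exists.

none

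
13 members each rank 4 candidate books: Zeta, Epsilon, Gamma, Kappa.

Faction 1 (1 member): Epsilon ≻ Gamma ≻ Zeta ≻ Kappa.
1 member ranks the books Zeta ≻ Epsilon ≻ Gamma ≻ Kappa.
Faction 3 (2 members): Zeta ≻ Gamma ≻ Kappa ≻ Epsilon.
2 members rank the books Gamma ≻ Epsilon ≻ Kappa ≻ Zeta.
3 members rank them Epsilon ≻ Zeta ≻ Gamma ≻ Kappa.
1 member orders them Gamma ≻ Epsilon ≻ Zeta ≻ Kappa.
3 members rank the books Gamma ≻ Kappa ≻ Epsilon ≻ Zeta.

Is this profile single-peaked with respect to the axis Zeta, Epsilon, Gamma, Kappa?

no

Axis positions: Zeta=1, Epsilon=2, Gamma=3, Kappa=4.
Faction 1 (peak Epsilon at position 2): ranking walks positions 2-3-1-4, expanding outward from the peak — single-peaked.
Faction 2 (peak Zeta at position 1): ranking walks positions 1-2-3-4, expanding outward from the peak — single-peaked.
Faction 3: ranking walks positions 1-3-4-2; Gamma is ranked above Epsilon even though Epsilon lies between Gamma and the peak Zeta on the axis — preferences dip and rise again. Not single-peaked.
Faction 4 (peak Gamma at position 3): ranking walks positions 3-2-4-1, expanding outward from the peak — single-peaked.
Faction 5 (peak Epsilon at position 2): ranking walks positions 2-1-3-4, expanding outward from the peak — single-peaked.
Faction 6 (peak Gamma at position 3): ranking walks positions 3-2-1-4, expanding outward from the peak — single-peaked.
Faction 7 (peak Gamma at position 3): ranking walks positions 3-4-2-1, expanding outward from the peak — single-peaked.
Faction 3 violates single-peakedness, so the profile is not single-peaked on this axis.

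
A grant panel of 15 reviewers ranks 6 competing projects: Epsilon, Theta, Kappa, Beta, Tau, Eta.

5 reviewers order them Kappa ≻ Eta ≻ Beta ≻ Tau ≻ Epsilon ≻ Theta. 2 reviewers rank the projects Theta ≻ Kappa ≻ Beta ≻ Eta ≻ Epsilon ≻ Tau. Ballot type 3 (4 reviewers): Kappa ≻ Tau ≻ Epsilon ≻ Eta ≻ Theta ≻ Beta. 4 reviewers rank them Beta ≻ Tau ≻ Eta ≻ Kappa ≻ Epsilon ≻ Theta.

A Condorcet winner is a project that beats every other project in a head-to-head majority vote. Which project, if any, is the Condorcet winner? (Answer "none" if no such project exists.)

Check each pair by majority over 15 ballots:
Epsilon–Theta: Epsilon 13–2.
Epsilon vs Kappa: Kappa wins 15–0.
Epsilon vs Beta: Beta wins 11–4.
Epsilon–Tau: Tau 13–2.
Epsilon–Eta: Eta 11–4.
Theta–Kappa: Kappa 13–2.
Theta vs Beta: Beta, 9–6.
Theta vs Tau: Tau wins 13–2.
Theta vs Eta: Eta wins 13–2.
Kappa–Beta: Kappa 11–4.
Kappa–Tau: Kappa 11–4.
Kappa vs Eta: Kappa, 11–4.
Beta vs Tau: Beta wins 11–4.
Beta vs Eta: Eta, 9–6.
Tau vs Eta: Tau, 8–7.
Kappa wins every pairwise contest, so Kappa is the Condorcet winner.

Kappa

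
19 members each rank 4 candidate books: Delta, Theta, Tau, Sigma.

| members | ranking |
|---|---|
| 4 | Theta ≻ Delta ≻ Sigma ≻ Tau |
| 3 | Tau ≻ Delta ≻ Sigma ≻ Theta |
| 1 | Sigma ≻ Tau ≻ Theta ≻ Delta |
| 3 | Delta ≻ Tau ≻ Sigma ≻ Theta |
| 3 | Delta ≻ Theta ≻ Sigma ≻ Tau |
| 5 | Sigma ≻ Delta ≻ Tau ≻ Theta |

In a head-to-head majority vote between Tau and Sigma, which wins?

Ballots ranking Tau above Sigma: 3 + 3 = 6.
Ballots ranking Sigma above Tau: 19 − 6 = 13.
Sigma wins the head-to-head 13–6.

Sigma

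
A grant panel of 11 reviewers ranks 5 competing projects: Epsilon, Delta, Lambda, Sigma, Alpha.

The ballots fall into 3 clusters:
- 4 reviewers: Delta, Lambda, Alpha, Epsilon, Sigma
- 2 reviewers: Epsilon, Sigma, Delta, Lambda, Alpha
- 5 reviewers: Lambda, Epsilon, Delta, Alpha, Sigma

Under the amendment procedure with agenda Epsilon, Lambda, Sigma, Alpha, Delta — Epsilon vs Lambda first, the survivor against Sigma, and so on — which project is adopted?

Round 1: Epsilon vs Lambda — 2–9, Lambda advances.
Round 2: Lambda vs Sigma — 9–2, Lambda advances.
Round 3: Lambda vs Alpha — 11–0, Lambda advances.
Round 4: Lambda vs Delta — 5–6, Delta advances.
The agenda winner is Delta.

Delta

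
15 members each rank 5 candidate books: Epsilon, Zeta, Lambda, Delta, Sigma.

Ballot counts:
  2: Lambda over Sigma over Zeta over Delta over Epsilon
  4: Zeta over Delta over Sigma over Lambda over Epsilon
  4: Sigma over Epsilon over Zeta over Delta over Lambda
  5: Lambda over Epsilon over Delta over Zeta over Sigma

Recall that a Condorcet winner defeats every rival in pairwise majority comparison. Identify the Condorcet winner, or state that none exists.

none

Pairwise majorities:
Epsilon vs Zeta: 9 to 6, Epsilon.
Epsilon vs Lambda: 4 for Epsilon, 11 for Lambda — Lambda by 11–4.
Epsilon vs Delta: Epsilon is ranked higher on 4+5 = 9 ballots, Delta on 6. Epsilon wins 9–6.
Epsilon vs Sigma: 5 to 10, Sigma.
Zeta vs Lambda: Zeta preferred on 4+4 = 8 ballots; Zeta wins 8–7.
Zeta vs Delta: 2+4+4 = 10 for Zeta, 5 for Delta — Zeta by 10–5.
Zeta vs Sigma: Zeta preferred on 4+5 = 9 ballots; Zeta wins 9–6.
Lambda vs Delta: Lambda is ranked higher on 2+5 = 7 ballots, Delta on 8. Delta wins 8–7.
Lambda vs Sigma: 7 to 8, Sigma.
Delta vs Sigma: Delta is ranked higher on 4+5 = 9 ballots, Sigma on 6. Delta wins 9–6.
Every book loses at least once (Epsilon loses to Lambda; Zeta loses to Epsilon; Lambda loses to Zeta; Delta loses to Epsilon; Sigma loses to Zeta). The majority relation contains the cycle Epsilon > Zeta > Lambda > Epsilon, so there is no Condorcet winner.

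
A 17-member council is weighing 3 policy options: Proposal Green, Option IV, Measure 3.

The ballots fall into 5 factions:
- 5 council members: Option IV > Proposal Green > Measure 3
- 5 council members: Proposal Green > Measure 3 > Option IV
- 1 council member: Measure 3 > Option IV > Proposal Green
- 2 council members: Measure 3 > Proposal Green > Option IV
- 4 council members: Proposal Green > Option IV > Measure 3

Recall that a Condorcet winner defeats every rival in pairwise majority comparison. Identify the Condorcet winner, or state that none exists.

Proposal Green

Head-to-head results (17 council members):
Proposal Green vs Option IV: 5+2+4 = 11 for Proposal Green, 6 for Option IV — Proposal Green by 11–6.
Proposal Green vs Measure 3: Proposal Green is ranked higher on 5+5+4 = 14 ballots, Measure 3 on 3. Proposal Green wins 14–3.
Option IV vs Measure 3: Option IV is ranked higher on 5+4 = 9 ballots, Measure 3 on 8. Option IV wins 9–8.
Proposal Green beats each of Option IV, Measure 3 — Proposal Green is the Condorcet winner.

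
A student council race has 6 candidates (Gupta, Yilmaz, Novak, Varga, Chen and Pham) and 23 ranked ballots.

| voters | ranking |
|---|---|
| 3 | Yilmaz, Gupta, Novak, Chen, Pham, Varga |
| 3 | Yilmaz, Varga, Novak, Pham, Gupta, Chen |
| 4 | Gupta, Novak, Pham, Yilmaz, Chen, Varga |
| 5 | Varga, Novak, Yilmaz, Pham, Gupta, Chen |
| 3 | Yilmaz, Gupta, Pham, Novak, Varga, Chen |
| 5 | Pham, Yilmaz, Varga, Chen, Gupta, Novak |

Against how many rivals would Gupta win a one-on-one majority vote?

2

Gupta against each rival (23 voters):
Gupta vs Yilmaz: 4 to 19, Yilmaz.
Gupta vs Novak: Gupta preferred on 3+4+3+5 = 15 ballots; Gupta wins 15–8.
Gupta vs Varga: Varga, 13–10.
Gupta vs Chen: Gupta wins 18–5.
Gupta vs Pham: Gupta preferred on 3+4+3 = 10 ballots; Pham wins 13–10.
Gupta beats Novak, Chen; loses to Yilmaz, Varga, Pham — 2 pairwise wins.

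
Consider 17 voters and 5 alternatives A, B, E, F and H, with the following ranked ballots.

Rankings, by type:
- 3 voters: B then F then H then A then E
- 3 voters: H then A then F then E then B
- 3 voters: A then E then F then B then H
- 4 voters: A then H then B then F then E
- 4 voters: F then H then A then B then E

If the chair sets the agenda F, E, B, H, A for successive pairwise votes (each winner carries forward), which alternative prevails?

Round 1: F vs E — 14–3, F advances.
Round 2: F vs B — 10–7, F advances.
Round 3: F vs H — 10–7, F advances.
Round 4: F vs A — 7–10, A advances.
The agenda winner is A.

A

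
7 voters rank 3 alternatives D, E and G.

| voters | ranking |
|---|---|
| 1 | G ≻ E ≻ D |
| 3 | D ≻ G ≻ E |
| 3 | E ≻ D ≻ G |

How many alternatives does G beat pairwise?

G against each rival (7 voters):
G vs D: D, 6–1.
G vs E: 1+3 = 4 for G, 3 for E — G by 4–3.
G beats E; loses to D — 1 pairwise win.

1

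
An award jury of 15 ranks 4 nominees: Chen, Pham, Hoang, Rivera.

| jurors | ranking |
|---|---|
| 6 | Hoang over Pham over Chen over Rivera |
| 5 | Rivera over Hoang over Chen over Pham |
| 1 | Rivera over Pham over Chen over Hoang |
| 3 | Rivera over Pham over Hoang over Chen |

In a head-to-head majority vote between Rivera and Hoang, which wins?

Rivera

Ballots ranking Rivera above Hoang: 5 + 1 + 3 = 9.
Ballots ranking Hoang above Rivera: 15 − 9 = 6.
Rivera wins the head-to-head 9–6.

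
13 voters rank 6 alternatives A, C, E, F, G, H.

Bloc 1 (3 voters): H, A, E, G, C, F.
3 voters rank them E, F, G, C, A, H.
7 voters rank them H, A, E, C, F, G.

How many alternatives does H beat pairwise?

H against each rival (13 voters):
H vs A: H wins 10–3.
H–C: H 10–3.
H–E: H 10–3.
H vs F: H preferred on 3+7 = 10 ballots; H wins 10–3.
H vs G: H preferred on 3+7 = 10 ballots; H wins 10–3.
H beats A, C, E, F, G — 5 pairwise wins.

5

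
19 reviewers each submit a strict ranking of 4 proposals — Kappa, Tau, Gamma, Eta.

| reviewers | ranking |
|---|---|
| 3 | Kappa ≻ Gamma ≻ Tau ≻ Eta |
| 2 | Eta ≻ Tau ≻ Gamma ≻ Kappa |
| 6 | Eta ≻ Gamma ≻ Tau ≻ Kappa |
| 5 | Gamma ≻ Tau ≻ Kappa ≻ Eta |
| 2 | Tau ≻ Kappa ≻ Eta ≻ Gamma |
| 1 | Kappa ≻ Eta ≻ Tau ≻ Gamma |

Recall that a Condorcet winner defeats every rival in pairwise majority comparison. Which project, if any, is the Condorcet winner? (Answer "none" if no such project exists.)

Head-to-head results (19 reviewers):
Kappa vs Tau: Tau, 15–4.
Kappa vs Gamma: Kappa is ranked higher on 3+2+1 = 6 ballots, Gamma on 13. Gamma wins 13–6.
Kappa vs Eta: Kappa is ranked higher on 3+5+2+1 = 11 ballots, Eta on 8. Kappa wins 11–8.
Tau–Gamma: Gamma 14–5.
Tau vs Eta: 3+5+2 = 10 for Tau, 9 for Eta — Tau by 10–9.
Gamma vs Eta: 3+5 = 8 for Gamma, 11 for Eta — Eta by 11–8.
No project is unbeaten: Kappa loses to Tau; Tau loses to Gamma; Gamma loses to Eta; Eta loses to Kappa. In particular Kappa > Eta > Gamma > Kappa is a majority cycle — no Condorcet winner exists.

none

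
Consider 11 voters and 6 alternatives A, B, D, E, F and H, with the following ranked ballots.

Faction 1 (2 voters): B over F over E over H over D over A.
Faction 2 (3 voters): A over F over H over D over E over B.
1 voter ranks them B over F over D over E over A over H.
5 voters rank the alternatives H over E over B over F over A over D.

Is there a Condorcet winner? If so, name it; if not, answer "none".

Head-to-head results (11 voters):
A vs B: 3 for A, 8 for B — B by 8–3.
A vs D: A is ranked higher on 3+5 = 8 ballots, D on 3. A wins 8–3.
A vs E: A is ranked higher on 3 ballots, E on 8. E wins 8–3.
A vs F: F, 8–3.
A vs H: A preferred on 3+1 = 4 ballots; H wins 7–4.
B vs D: B is ranked higher on 2+1+5 = 8 ballots, D on 3. B wins 8–3.
B vs E: 3 to 8, E.
B vs F: B is ranked higher on 2+1+5 = 8 ballots, F on 3. B wins 8–3.
B–H: H 8–3.
D–E: E 7–4.
D vs F: F wins 11–0.
D vs H: H wins 10–1.
E vs F: E is ranked higher on 5 ballots, F on 6. F wins 6–5.
E–H: H 8–3.
F vs H: F preferred on 2+3+1 = 6 ballots; F wins 6–5.
Each alternative drops at least one matchup (A loses to B; B loses to E; D loses to A; E loses to F; F loses to B; H loses to F); the cycle B beats F beats E beats B rules out a Condorcet winner.

none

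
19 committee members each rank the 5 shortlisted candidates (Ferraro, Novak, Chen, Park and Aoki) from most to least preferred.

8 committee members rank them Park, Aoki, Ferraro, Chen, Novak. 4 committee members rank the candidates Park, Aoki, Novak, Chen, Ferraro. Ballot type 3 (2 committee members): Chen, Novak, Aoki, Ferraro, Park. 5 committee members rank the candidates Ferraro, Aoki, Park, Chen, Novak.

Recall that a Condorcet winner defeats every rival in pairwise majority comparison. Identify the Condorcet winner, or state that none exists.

Park

Check each pair by majority over 19 ballots:
Ferraro–Novak: Ferraro 13–6.
Ferraro vs Chen: Ferraro, 13–6.
Ferraro vs Park: Park wins 12–7.
Ferraro vs Aoki: Aoki, 14–5.
Novak vs Chen: 4 for Novak, 15 for Chen — Chen by 15–4.
Novak vs Park: Novak preferred on 2 ballots; Park wins 17–2.
Novak–Aoki: Aoki 17–2.
Chen vs Park: Park, 17–2.
Chen–Aoki: Aoki 17–2.
Park vs Aoki: Park, 12–7.
Park defeats every rival head-to-head and is the Condorcet winner.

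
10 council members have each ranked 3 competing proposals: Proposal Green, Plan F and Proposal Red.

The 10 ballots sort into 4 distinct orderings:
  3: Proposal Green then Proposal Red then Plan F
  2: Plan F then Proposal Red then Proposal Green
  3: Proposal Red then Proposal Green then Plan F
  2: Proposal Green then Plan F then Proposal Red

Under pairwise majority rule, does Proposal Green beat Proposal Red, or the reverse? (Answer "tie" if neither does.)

tie

Ballots ranking Proposal Green above Proposal Red: 3 + 2 = 5.
Ballots ranking Proposal Red above Proposal Green: 10 − 5 = 5.
5–5: the pair ties.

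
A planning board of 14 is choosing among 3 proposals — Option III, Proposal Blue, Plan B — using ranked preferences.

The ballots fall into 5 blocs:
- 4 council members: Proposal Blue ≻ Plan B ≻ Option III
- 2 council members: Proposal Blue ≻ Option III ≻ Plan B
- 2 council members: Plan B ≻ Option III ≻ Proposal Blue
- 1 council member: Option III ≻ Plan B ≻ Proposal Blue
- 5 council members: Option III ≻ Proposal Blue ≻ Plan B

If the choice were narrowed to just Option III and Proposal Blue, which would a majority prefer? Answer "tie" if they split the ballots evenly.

Ballots ranking Option III above Proposal Blue: 2 + 1 + 5 = 8.
Ballots ranking Proposal Blue above Option III: 14 − 8 = 6.
Option III wins the head-to-head 8–6.

Option III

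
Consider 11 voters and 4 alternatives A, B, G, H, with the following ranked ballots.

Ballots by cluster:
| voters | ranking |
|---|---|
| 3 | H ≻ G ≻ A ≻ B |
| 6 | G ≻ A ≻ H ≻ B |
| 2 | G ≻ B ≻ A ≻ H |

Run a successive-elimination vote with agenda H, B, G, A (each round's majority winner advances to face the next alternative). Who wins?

G

Round 1: H vs B — 9–2, H advances.
Round 2: H vs G — 3–8, G advances.
Round 3: G vs A — 11–0, G advances.
G survives the agenda.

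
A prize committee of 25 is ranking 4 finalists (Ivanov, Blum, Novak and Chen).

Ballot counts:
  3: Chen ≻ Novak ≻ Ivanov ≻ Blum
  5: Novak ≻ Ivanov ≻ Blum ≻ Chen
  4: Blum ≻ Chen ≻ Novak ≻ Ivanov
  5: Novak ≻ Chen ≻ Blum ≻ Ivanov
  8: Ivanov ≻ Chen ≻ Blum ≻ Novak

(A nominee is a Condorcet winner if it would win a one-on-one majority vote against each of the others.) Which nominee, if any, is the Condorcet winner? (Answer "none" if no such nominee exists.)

Head-to-head results (25 jurors):
Ivanov vs Blum: Ivanov, 16–9.
Ivanov vs Novak: Novak, 17–8.
Ivanov vs Chen: Ivanov, 13–12.
Blum–Novak: Novak 13–12.
Blum vs Chen: Chen, 16–9.
Novak vs Chen: Chen wins 15–10.
No nominee is unbeaten: Ivanov loses to Novak; Blum loses to Ivanov; Novak loses to Chen; Chen loses to Ivanov. In particular Ivanov beats Chen beats Novak beats Ivanov is a majority cycle — no Condorcet winner exists.

none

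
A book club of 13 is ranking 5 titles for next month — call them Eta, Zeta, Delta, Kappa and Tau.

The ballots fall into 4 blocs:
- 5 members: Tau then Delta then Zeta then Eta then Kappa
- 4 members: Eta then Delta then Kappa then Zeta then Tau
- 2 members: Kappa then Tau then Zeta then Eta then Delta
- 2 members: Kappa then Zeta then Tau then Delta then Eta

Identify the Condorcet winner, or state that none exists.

none

Head-to-head results (13 members):
Eta vs Zeta: 4 for Eta, 9 for Zeta — Zeta by 9–4.
Eta vs Delta: Eta preferred on 4+2 = 6 ballots; Delta wins 7–6.
Eta vs Kappa: 5+4 = 9 for Eta, 4 for Kappa — Eta by 9–4.
Eta vs Tau: Eta preferred on 4 ballots; Tau wins 9–4.
Zeta vs Delta: Zeta preferred on 2+2 = 4 ballots; Delta wins 9–4.
Zeta vs Kappa: 5 for Zeta, 8 for Kappa — Kappa by 8–5.
Zeta vs Tau: Zeta is ranked higher on 4+2 = 6 ballots, Tau on 7. Tau wins 7–6.
Delta vs Kappa: 9 to 4, Delta.
Delta vs Tau: Delta is ranked higher on 4 ballots, Tau on 9. Tau wins 9–4.
Kappa vs Tau: 8 to 5, Kappa.
No book is unbeaten: Eta loses to Zeta; Zeta loses to Delta; Delta loses to Tau; Kappa loses to Eta; Tau loses to Kappa. In particular Eta > Kappa > Zeta > Eta is a majority cycle — no Condorcet winner exists.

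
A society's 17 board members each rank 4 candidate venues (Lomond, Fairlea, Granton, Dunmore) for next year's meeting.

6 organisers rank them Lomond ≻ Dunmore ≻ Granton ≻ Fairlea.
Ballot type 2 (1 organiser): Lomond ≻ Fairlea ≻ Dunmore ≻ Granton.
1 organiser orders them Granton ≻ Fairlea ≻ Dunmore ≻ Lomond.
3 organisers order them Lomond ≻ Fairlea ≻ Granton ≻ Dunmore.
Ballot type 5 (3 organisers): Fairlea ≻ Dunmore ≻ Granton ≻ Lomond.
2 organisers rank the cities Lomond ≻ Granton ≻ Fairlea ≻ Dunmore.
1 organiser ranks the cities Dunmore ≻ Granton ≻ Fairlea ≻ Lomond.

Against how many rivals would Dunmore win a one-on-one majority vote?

1

Dunmore against each rival (17 organisers):
Dunmore vs Lomond: Lomond, 12–5.
Dunmore vs Fairlea: Fairlea, 10–7.
Dunmore vs Granton: Dunmore, 11–6.
Dunmore beats Granton; loses to Lomond, Fairlea — 1 pairwise win.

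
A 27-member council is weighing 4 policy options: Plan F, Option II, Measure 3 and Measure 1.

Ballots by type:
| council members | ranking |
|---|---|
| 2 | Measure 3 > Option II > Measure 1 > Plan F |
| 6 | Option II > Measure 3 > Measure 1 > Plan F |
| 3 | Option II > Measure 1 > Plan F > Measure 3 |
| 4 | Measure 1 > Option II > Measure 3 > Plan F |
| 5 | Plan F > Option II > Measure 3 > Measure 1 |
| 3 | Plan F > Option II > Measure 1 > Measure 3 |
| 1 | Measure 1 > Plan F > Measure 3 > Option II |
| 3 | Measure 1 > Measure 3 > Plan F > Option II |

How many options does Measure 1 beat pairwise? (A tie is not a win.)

Measure 1 against each rival (27 council members):
Measure 1 vs Plan F: Measure 1 is ranked higher on 2+6+3+4+1+3 = 19 ballots, Plan F on 8. Measure 1 wins 19–8.
Measure 1 vs Option II: Measure 1 preferred on 4+1+3 = 8 ballots; Option II wins 19–8.
Measure 1 vs Measure 3: Measure 1 wins 14–13.
Measure 1 beats Plan F, Measure 3; loses to Option II — 2 pairwise wins.

2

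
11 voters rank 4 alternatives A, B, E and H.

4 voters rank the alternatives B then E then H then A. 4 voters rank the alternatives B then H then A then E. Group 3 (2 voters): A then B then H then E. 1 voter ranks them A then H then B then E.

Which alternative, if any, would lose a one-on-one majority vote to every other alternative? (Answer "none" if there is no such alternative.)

Head-to-head results (11 voters):
A vs B: 3 to 8, B.
A vs E: A is ranked higher on 4+2+1 = 7 ballots, E on 4. A wins 7–4.
A vs H: 2+1 = 3 for A, 8 for H — H by 8–3.
B vs E: B is ranked higher on 4+4+2+1 = 11 ballots, E on 0. B wins 11–0.
B vs H: B preferred on 4+4+2 = 10 ballots; B wins 10–1.
E vs H: E is ranked higher on 4 ballots, H on 7. H wins 7–4.
Only E has no wins; E is the Condorcet loser.

E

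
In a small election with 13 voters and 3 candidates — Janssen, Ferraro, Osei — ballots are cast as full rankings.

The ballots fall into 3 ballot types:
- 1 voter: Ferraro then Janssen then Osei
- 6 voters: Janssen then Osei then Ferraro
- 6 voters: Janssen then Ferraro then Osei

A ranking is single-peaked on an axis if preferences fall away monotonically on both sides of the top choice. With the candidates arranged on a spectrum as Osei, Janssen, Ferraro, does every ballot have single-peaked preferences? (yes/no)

yes

Axis positions: Osei=1, Janssen=2, Ferraro=3.
Ballot type 1 (peak Ferraro at position 3): ranking walks positions 3-2-1, expanding outward from the peak — single-peaked.
Ballot type 2 (peak Janssen at position 2): ranking walks positions 2-1-3, expanding outward from the peak — single-peaked.
Ballot type 3 (peak Janssen at position 2): ranking walks positions 2-3-1, expanding outward from the peak — single-peaked.
Every ranking is single-peaked on this axis.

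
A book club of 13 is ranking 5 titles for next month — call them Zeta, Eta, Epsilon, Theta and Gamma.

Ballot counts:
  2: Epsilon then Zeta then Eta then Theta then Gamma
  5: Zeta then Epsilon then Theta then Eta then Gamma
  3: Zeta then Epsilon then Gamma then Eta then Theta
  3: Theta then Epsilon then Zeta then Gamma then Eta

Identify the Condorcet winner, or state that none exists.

Check each pair by majority over 13 ballots:
Zeta vs Eta: Zeta preferred on 2+5+3+3 = 13 ballots; Zeta wins 13–0.
Zeta vs Epsilon: 5+3 = 8 for Zeta, 5 for Epsilon — Zeta by 8–5.
Zeta vs Theta: Zeta preferred on 2+5+3 = 10 ballots; Zeta wins 10–3.
Zeta vs Gamma: 13 to 0, Zeta.
Eta vs Epsilon: 0 for Eta, 13 for Epsilon — Epsilon by 13–0.
Eta vs Theta: Eta preferred on 2+3 = 5 ballots; Theta wins 8–5.
Eta vs Gamma: Eta preferred on 2+5 = 7 ballots; Eta wins 7–6.
Epsilon vs Theta: Epsilon preferred on 2+5+3 = 10 ballots; Epsilon wins 10–3.
Epsilon vs Gamma: Epsilon is ranked higher on 2+5+3+3 = 13 ballots, Gamma on 0. Epsilon wins 13–0.
Theta vs Gamma: 2+5+3 = 10 for Theta, 3 for Gamma — Theta by 10–3.
Zeta wins every pairwise contest, so Zeta is the Condorcet winner.

Zeta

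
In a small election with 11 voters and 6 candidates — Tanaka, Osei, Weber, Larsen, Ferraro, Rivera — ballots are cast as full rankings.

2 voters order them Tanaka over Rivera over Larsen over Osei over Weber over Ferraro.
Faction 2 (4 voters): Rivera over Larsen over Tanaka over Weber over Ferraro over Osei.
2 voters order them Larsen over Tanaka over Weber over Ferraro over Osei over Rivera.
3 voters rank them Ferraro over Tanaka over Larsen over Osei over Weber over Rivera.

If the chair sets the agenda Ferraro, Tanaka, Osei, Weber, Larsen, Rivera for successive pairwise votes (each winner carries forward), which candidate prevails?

Rivera

Round 1: Ferraro vs Tanaka — 3–8, Tanaka advances.
Round 2: Tanaka vs Osei — 11–0, Tanaka advances.
Round 3: Tanaka vs Weber — 11–0, Tanaka advances.
Round 4: Tanaka vs Larsen — 5–6, Larsen advances.
Round 5: Larsen vs Rivera — 5–6, Rivera advances.
The agenda winner is Rivera.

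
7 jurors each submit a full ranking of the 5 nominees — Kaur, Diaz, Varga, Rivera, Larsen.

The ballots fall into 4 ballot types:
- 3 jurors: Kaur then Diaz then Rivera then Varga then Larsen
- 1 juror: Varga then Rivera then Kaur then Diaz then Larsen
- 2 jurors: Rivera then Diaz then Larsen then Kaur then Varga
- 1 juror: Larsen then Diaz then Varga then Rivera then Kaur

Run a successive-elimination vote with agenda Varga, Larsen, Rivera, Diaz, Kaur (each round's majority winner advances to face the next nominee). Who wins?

Round 1: Varga vs Larsen — 4–3, Varga advances.
Round 2: Varga vs Rivera — 2–5, Rivera advances.
Round 3: Rivera vs Diaz — 3–4, Diaz advances.
Round 4: Diaz vs Kaur — 3–4, Kaur advances.
Kaur survives the agenda.

Kaur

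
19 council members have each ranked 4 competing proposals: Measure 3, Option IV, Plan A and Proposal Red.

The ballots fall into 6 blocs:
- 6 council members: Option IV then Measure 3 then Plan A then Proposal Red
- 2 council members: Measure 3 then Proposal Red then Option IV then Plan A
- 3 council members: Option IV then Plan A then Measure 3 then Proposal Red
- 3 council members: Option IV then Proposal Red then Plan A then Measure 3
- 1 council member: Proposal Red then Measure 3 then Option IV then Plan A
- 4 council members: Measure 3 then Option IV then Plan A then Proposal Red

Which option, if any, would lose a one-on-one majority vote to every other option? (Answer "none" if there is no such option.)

Head-to-head results (19 council members):
Measure 3 vs Option IV: Option IV wins 12–7.
Measure 3 vs Plan A: 6+2+1+4 = 13 for Measure 3, 6 for Plan A — Measure 3 by 13–6.
Measure 3 vs Proposal Red: Measure 3, 15–4.
Option IV vs Plan A: Option IV, 19–0.
Option IV–Proposal Red: Option IV 16–3.
Plan A vs Proposal Red: 6+3+4 = 13 for Plan A, 6 for Proposal Red — Plan A by 13–6.
Only Proposal Red has no wins; Proposal Red is the Condorcet loser.

Proposal Red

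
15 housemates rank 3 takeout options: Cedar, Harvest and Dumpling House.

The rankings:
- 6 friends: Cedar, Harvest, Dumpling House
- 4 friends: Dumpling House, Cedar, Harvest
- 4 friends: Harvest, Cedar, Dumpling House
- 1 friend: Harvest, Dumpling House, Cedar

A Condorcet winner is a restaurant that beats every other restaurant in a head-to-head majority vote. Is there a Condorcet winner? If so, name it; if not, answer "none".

Pairwise majorities:
Cedar–Harvest: Cedar 10–5.
Cedar vs Dumpling House: 10 to 5, Cedar.
Harvest vs Dumpling House: Harvest preferred on 6+4+1 = 11 ballots; Harvest wins 11–4.
Cedar defeats every rival head-to-head and is the Condorcet winner.

Cedar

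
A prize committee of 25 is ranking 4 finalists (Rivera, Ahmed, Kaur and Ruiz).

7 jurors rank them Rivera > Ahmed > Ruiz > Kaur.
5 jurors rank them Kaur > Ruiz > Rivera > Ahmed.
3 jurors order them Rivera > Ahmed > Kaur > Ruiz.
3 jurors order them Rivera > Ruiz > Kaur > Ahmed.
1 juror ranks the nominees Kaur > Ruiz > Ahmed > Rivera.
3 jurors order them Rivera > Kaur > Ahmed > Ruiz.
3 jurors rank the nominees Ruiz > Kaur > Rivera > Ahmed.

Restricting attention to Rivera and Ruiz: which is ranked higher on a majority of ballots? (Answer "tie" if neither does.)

Ballots ranking Rivera above Ruiz: 7 + 3 + 3 + 3 = 16.
Ballots ranking Ruiz above Rivera: 25 − 16 = 9.
Rivera wins the head-to-head 16–9.

Rivera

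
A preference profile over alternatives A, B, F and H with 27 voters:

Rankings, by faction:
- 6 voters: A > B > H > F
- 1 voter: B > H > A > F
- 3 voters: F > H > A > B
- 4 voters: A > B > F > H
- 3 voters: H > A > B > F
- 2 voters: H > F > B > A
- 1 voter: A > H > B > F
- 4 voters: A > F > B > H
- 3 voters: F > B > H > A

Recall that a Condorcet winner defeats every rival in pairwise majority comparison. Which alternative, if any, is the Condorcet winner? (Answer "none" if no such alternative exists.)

Head-to-head results (27 voters):
A–B: A 21–6.
A vs F: A, 19–8.
A–H: A 15–12.
B vs F: B, 15–12.
B vs H: B, 18–9.
F–H: F 14–13.
A wins every pairwise contest, so A is the Condorcet winner.

A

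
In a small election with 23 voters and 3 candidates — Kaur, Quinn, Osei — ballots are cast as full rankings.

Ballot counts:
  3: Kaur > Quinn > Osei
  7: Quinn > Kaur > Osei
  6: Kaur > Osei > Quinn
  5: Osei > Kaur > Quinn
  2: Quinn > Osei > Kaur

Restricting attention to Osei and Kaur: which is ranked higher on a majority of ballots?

Ballots ranking Osei above Kaur: 5 + 2 = 7.
Ballots ranking Kaur above Osei: 23 − 7 = 16.
Kaur wins the head-to-head 16–7.

Kaur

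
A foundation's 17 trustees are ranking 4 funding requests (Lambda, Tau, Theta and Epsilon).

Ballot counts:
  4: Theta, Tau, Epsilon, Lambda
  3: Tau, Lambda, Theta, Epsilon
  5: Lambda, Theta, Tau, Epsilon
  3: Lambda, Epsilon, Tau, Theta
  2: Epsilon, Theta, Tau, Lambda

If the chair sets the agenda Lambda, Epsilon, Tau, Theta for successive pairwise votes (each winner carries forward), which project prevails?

Theta

Round 1: Lambda vs Epsilon — 11–6, Lambda advances.
Round 2: Lambda vs Tau — 8–9, Tau advances.
Round 3: Tau vs Theta — 6–11, Theta advances.
Theta survives the agenda.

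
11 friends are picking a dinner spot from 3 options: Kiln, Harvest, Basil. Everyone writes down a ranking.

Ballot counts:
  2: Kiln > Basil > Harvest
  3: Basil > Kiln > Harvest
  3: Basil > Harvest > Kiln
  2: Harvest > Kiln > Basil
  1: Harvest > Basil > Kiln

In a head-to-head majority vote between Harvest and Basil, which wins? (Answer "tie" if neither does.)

Basil

Ballots ranking Harvest above Basil: 2 + 1 = 3.
Ballots ranking Basil above Harvest: 11 − 3 = 8.
Basil wins the head-to-head 8–3.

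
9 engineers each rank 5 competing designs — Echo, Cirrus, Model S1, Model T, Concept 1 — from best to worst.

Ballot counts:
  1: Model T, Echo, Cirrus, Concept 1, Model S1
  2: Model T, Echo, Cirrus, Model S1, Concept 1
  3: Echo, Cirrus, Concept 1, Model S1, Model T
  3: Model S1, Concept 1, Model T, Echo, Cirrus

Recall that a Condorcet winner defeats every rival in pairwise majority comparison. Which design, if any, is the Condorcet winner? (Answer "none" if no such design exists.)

Head-to-head results (9 engineers):
Echo vs Cirrus: 1+2+3+3 = 9 for Echo, 0 for Cirrus — Echo by 9–0.
Echo–Model S1: Echo 6–3.
Echo vs Model T: Model T, 6–3.
Echo vs Concept 1: 1+2+3 = 6 for Echo, 3 for Concept 1 — Echo by 6–3.
Cirrus vs Model S1: Cirrus preferred on 1+2+3 = 6 ballots; Cirrus wins 6–3.
Cirrus vs Model T: 3 to 6, Model T.
Cirrus vs Concept 1: Cirrus wins 6–3.
Model S1–Model T: Model S1 6–3.
Model S1 vs Concept 1: 5 to 4, Model S1.
Model T vs Concept 1: Concept 1 wins 6–3.
Each design drops at least one matchup (Echo loses to Model T; Cirrus loses to Echo; Model S1 loses to Echo; Model T loses to Model S1; Concept 1 loses to Echo); the cycle Echo beats Model S1 beats Model T beats Echo rules out a Condorcet winner.

none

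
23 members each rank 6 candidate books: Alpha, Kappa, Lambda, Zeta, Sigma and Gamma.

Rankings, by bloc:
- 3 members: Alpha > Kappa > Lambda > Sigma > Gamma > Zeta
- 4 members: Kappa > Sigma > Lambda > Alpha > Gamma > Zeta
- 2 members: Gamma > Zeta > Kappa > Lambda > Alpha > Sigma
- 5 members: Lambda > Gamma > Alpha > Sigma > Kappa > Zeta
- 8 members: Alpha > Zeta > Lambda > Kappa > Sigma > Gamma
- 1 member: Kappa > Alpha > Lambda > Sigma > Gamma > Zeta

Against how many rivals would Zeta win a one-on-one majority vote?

Zeta against each rival (23 members):
Zeta vs Alpha: Zeta is ranked higher on 2 ballots, Alpha on 21. Alpha wins 21–2.
Zeta–Kappa: Kappa 13–10.
Zeta vs Lambda: 2+8 = 10 for Zeta, 13 for Lambda — Lambda by 13–10.
Zeta vs Sigma: Zeta is ranked higher on 2+8 = 10 ballots, Sigma on 13. Sigma wins 13–10.
Zeta vs Gamma: Gamma, 15–8.
Zeta beats no one; loses to Alpha, Kappa, Lambda, Sigma, Gamma — 0 pairwise wins.

0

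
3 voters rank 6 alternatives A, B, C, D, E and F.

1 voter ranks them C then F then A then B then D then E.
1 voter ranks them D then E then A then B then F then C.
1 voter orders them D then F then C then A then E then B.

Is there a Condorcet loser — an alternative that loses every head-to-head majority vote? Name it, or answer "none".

Pairwise majorities:
A vs B: 1+1+1 = 3 for A, 0 for B — A by 3–0.
A–C: C 2–1.
A vs D: 1 to 2, D.
A vs E: A wins 2–1.
A vs F: F wins 2–1.
B vs C: 1 for B, 2 for C — C by 2–1.
B vs D: B preferred on 1 ballot; D wins 2–1.
B vs E: E wins 2–1.
B–F: F 2–1.
C–D: D 2–1.
C–E: C 2–1.
C vs F: 1 for C, 2 for F — F by 2–1.
D vs E: D, 3–0.
D vs F: D, 2–1.
E vs F: E preferred on 1 ballot; F wins 2–1.
B loses to every other alternative — it is the Condorcet loser.

B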